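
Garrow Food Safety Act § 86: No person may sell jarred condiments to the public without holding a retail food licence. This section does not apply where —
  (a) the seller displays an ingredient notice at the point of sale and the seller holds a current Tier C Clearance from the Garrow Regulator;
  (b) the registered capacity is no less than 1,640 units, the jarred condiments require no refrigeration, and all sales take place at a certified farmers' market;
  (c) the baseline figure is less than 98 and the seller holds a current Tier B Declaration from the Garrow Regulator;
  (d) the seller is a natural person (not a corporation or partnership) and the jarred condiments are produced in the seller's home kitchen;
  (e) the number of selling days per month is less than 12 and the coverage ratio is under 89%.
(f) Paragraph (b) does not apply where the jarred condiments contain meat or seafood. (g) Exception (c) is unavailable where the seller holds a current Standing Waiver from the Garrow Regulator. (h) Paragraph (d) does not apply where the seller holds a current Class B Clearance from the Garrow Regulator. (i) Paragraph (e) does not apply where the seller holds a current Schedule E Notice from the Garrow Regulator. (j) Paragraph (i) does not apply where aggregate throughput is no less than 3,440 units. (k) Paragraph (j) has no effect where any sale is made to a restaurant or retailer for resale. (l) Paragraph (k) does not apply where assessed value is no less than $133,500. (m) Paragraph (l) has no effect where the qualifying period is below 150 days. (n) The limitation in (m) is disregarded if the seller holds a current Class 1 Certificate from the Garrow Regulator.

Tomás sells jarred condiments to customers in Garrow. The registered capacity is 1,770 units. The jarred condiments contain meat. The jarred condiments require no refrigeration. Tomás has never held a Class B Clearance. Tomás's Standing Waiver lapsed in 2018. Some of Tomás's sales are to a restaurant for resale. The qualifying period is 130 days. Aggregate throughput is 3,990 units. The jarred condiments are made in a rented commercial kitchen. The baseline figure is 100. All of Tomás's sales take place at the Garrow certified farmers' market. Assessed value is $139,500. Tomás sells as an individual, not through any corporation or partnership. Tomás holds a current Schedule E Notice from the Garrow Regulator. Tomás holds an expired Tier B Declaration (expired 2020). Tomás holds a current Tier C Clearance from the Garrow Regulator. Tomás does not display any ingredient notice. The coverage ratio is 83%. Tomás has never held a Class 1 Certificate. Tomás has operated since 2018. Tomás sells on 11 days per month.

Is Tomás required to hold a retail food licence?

Yes — Tomás must hold a retail food licence.

Exception (a) fails — no ingredient notice is displayed.
All of (b)'s requirements are met (the registered capacity is 1,770 units, meeting the 1,640 units threshold; the jarred condiments are shelf-stable; all sales are at a certified farmers' market). But: (f) is triggered — the jarred condiments contain meat. (b) is therefore removed.
Exception (c) does not apply: the baseline figure is 100, not less than 98.
Exception (d) fails — the jarred condiments are made in a commercial kitchen, not a home kitchen.
Exception (e) is satisfied on its face — the number of selling days per month is 11, less than the 12 limit; the coverage ratio is 83%, under the 89% limit. But applying paragraphs (i)–(n): (i) operates against (e): a current Schedule E Notice is held. (j) applies (aggregate throughput is 3,990 units, meeting the 3,440 units threshold), but is itself disapplied by (k): (k) operates — some sales are to a restaurant for resale. (l) would limit (k) — assessed value is $139,500, meeting the $133,500 threshold — but (m) sets (l) aside: (m) operates against (l): the qualifying period is 130 days, below the 150 days limit. (n) is inapplicable (the Class 1 Certificate is not current), so (m) stands. So (e) is unavailable.
No exception applies. The general rule governs.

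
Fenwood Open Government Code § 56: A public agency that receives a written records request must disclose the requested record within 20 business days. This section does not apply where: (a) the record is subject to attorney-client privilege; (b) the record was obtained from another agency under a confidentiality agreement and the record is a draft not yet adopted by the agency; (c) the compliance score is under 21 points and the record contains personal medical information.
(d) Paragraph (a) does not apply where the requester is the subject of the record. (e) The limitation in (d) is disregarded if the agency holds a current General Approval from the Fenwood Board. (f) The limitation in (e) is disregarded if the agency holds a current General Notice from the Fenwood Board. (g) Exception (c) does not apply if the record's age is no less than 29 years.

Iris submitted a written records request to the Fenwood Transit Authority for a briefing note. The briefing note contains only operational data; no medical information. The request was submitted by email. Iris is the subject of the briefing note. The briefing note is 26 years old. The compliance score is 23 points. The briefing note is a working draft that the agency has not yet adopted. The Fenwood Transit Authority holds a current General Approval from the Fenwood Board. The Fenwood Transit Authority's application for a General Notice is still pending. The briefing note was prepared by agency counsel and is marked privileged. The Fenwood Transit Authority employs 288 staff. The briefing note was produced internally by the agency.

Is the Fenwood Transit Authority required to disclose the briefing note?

No — exception (a) applies; the Fenwood Transit Authority is not required to disclose the briefing note.

Exception (a) is satisfied on its face — the briefing note is privileged. Applying paragraphs (d)–(f): (d) would limit (a) — Iris is the subject of the briefing note — but (e) sets (d) aside: (e) applies — a current General Approval is held. (f) does not operate here (there is no General Notice in force), so (e) stands. So (a) applies.
Exception (b) does not apply: the briefing note was produced internally.
Exception (c) fails — the compliance score is 23 points, not under 21 points.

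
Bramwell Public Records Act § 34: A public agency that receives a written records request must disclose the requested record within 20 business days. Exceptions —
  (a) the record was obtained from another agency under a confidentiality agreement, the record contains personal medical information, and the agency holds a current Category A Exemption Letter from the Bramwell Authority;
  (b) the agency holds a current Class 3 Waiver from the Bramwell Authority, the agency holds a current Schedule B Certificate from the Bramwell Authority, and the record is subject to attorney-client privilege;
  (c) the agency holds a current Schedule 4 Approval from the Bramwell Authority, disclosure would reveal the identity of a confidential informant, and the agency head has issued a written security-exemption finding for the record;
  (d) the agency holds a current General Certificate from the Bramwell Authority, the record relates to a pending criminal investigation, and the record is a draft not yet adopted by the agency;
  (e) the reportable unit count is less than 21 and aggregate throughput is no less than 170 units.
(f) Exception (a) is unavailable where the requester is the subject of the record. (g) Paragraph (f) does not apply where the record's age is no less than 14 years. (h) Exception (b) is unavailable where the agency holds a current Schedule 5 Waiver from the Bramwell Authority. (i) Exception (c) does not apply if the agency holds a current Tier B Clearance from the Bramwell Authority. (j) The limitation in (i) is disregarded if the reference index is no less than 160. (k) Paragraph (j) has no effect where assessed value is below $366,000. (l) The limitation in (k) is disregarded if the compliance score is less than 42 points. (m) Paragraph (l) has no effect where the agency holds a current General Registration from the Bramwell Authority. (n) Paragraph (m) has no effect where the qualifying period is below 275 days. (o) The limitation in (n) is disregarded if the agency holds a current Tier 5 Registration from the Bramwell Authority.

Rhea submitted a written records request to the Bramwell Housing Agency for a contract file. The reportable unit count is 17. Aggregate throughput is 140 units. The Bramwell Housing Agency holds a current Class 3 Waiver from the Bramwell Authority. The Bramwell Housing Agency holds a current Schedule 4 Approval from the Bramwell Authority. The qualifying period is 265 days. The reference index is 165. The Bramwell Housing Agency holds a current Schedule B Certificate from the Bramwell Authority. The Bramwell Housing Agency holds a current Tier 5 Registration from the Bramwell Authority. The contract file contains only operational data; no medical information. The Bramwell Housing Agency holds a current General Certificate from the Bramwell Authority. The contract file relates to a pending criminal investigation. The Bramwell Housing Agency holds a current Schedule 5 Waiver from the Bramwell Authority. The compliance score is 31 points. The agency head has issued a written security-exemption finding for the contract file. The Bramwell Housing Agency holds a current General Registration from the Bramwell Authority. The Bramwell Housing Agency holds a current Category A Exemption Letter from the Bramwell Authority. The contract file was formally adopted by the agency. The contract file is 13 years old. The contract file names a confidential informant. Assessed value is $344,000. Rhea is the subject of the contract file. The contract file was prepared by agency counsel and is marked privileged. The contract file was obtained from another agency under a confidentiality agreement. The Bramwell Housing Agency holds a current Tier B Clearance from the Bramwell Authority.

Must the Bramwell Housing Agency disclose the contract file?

Yes — the Bramwell Housing Agency must disclose the contract file.

Exception (a) fails — the contract file contains only operational data.
Exception (b) is satisfied on its face — a current Class 3 Waiver is held; a current Schedule B Certificate is held; the contract file is privileged. But: (h) applies — a current Schedule 5 Waiver is held. So (b) is unavailable.
Exception (c): a current Schedule 4 Approval is held; the contract file names a confidential informant; a written security-exemption finding has been issued — every condition holds. But: (i) is engaged — a current Tier B Clearance is held. (j) would limit (i) — the reference index is 165, meeting the 160 threshold — but (k) sets (j) aside: (k) operates against (j): assessed value is $344,000, below the $366,000 limit. (l) is triggered (the compliance score is 31 points, less than the 42 points limit), but is displaced by (m): (m) applies — a current General Registration is held. (n) operates (the qualifying period is 265 days, below the 275 days limit), but yields to (o): (o) is triggered — a current Tier 5 Registration is held. (c) is therefore removed.
Exception (d) fails — the contract file has been formally adopted.
Exception (e) requires that aggregate throughput is no less than 170 units; but aggregate throughput is 140 units, short of 170 units, so (e) is unavailable.
Every exception is unavailable, so the rule governs.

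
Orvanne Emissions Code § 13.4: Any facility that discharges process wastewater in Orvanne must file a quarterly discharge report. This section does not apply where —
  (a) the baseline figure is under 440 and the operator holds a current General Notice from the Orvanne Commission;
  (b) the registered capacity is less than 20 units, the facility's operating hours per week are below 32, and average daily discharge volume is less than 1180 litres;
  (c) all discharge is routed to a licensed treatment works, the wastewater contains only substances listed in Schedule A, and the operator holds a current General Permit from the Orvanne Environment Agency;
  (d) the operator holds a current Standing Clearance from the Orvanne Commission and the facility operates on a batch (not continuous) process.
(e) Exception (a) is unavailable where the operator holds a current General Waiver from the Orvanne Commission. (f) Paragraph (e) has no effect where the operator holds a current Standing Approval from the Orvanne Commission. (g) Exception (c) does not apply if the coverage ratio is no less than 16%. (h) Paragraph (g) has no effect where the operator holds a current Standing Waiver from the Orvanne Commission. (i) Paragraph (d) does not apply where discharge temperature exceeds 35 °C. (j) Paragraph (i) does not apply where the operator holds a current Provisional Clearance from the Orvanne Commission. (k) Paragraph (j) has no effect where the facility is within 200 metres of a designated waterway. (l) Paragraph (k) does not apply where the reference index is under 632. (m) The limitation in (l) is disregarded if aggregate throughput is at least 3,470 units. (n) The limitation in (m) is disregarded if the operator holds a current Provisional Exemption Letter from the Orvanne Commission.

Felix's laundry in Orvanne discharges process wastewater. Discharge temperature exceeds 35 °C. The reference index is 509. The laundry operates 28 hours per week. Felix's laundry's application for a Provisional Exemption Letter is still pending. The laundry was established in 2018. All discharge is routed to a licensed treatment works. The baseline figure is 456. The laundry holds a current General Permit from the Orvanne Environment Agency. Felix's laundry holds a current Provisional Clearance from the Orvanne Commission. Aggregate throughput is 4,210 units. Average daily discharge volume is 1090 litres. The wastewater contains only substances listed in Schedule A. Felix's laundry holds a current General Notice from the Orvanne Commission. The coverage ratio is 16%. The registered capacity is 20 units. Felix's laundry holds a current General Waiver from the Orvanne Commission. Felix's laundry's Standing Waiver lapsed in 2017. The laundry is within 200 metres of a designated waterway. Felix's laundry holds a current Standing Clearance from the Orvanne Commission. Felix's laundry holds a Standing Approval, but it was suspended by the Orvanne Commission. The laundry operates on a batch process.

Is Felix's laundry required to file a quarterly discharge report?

Yes — Felix's laundry must file a quarterly discharge report.

Exception (a) does not apply: the baseline figure is 456, not under 440.
Exception (b) requires that the registered capacity is less than 20 units; but the registered capacity is 20 units, not less than 20 units, so (b) is unavailable.
Exception (c): discharge is routed to a licensed treatment works; the wastewater is Schedule-A-only; a current General Permit is held — every condition holds. However, paragraphs (g)–(h) must be considered: (g) operates against (c): the coverage ratio is 16%, meeting the 16% threshold. (h) does not operate here (no current Standing Waiver is held), so (g) stands. Exception (c) does not apply.
All of (d)'s requirements are met (a current Standing Clearance is held; the facility operates on a batch process). However, paragraphs (i)–(n) must be considered: (i) operates against (d): discharge temperature exceeds 35 °C. (j) would limit (i) — a current Provisional Clearance is held — but (k) sets (j) aside: (k) operates against (j): the laundry is within 200 m of a designated waterway. (l) applies (the reference index is 509, under the 632 limit), but is displaced by (m): (m) operates — aggregate throughput is 4,210 units, meeting the 3,470 units threshold. (n) is inapplicable (the Provisional Exemption Letter is not current), so (m) stands. Exception (d) does not apply.
Every exception is unavailable, so the rule governs.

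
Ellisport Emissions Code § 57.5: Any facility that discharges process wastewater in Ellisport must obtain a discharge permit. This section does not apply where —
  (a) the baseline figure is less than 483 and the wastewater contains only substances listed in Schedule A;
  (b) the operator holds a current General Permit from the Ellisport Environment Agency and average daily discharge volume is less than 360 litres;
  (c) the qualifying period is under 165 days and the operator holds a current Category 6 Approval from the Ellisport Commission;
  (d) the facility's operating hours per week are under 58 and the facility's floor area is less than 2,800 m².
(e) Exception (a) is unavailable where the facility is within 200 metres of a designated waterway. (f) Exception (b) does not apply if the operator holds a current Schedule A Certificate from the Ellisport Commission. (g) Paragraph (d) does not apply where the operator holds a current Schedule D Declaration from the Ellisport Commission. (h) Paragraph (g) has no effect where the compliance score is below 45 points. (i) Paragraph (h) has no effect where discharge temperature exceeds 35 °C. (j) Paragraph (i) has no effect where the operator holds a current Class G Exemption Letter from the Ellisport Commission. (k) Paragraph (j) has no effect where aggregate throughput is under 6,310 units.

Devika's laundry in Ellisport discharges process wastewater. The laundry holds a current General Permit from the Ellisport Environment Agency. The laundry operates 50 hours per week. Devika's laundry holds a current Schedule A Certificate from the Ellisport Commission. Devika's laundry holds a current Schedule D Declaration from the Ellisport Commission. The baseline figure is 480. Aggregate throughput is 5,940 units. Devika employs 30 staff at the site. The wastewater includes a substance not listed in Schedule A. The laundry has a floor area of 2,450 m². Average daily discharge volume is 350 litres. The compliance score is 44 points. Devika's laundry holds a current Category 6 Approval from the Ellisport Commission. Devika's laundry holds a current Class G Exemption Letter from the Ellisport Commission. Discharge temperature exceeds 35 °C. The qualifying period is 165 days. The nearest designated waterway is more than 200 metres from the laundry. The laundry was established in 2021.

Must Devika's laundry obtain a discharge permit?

Yes — Devika's laundry must obtain a discharge permit.

Exception (a) does not apply: the wastewater includes a non-Schedule-A substance.
All of (b)'s requirements are met (a current General Permit is held; average daily discharge volume is 350 litres, less than the 360 litres limit). But: (f) operates — a current Schedule A Certificate is held. So (b) is unavailable.
Exception (c) requires that the qualifying period is under 165 days; but the qualifying period is 165 days, not under 165 days, so (c) is unavailable.
All of (d)'s requirements are met (the facility's operating hours per week are 50, under the 58 limit; the facility's floor area is 2,450 m², less than the 2,800 m² limit). But applying paragraphs (g)–(k): (g) operates — a current Schedule D Declaration is held. (h) would limit (g) — the compliance score is 44 points, below the 45 points limit — but (i) sets (h) aside: (i) applies — discharge temperature exceeds 35 °C. (j) would limit (i) — a current Class G Exemption Letter is held — but (k) sets (j) aside: (k) is engaged — aggregate throughput is 5,940 units, under the 6,310 units limit. So (d) is unavailable.
None of the exceptions is available; § 57.5 applies in full.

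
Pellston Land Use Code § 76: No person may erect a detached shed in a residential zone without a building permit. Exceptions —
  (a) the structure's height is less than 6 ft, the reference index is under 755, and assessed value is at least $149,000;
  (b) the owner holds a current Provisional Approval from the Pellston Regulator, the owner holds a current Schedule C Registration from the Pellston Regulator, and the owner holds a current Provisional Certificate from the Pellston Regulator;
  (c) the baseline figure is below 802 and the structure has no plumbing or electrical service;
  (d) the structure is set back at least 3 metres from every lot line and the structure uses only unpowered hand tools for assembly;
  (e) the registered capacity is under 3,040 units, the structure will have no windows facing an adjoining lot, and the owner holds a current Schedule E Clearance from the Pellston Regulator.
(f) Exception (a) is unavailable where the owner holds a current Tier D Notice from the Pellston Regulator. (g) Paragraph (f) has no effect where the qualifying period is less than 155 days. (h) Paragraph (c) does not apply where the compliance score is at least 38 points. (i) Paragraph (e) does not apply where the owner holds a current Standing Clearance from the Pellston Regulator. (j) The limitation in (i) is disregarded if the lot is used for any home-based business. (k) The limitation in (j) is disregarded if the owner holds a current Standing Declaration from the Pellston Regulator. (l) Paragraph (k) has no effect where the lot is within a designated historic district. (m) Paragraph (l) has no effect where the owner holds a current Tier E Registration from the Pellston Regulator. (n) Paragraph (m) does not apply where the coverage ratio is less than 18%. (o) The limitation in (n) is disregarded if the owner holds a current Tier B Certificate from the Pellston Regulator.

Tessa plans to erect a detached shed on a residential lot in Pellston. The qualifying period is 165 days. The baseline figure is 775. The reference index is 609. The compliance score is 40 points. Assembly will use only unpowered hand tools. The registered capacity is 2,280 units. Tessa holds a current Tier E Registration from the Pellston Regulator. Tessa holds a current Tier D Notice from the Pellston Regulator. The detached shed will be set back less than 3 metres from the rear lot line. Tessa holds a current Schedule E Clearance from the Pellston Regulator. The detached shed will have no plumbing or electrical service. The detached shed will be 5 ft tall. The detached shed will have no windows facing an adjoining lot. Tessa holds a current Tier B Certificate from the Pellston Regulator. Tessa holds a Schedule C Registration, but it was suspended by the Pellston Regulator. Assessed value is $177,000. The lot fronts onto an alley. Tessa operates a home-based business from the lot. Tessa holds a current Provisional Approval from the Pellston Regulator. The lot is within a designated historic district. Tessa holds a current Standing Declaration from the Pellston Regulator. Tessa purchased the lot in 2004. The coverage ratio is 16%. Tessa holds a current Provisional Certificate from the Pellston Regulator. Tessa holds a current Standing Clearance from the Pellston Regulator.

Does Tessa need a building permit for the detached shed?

Exception (a): the structure's height is 5 ft, less than the 6 ft limit; the reference index is 609, under the 755 limit; assessed value is $177,000, meeting the $149,000 threshold — every condition holds. However, paragraphs (f)–(g) must be considered: (f) operates against (a): a current Tier D Notice is held. (g), which would lift (f), does not operate here — the qualifying period is 165 days, not less than 155 days. Exception (a) does not apply.
Exception (b) requires that the owner holds a current Schedule C Registration from the Pellston Regulator; but the Schedule C Registration is not current, so (b) is unavailable.
All of (c)'s requirements are met (the baseline figure is 775, below the 802 limit; there is no plumbing or electrical service). But: (h) is engaged — the compliance score is 40 points, meeting the 38 points threshold. So (c) is unavailable.
Exception (d) does not apply: the rear setback is under 3 m.
Exception (e) is satisfied on its face — the registered capacity is 2,280 units, under the 3,040 units limit; no windows face an adjoining lot; a current Schedule E Clearance is held. But: (i) operates against (e): a current Standing Clearance is held. (j) is triggered (a home-based business operates on the lot), but yields to (k): (k) operates against (j): a current Standing Declaration is held. (l) would limit (k) — the lot is in a historic district — but (m) sets (l) aside: (m) applies — a current Tier E Registration is held. (n) would limit (m) — the coverage ratio is 16%, less than the 18% limit — but (o) sets (n) aside: (o) operates against (n): a current Tier B Certificate is held. (e) is therefore removed.
No exception is made out. Tessa falls within the general rule.

Yes — Tessa must obtain a building permit.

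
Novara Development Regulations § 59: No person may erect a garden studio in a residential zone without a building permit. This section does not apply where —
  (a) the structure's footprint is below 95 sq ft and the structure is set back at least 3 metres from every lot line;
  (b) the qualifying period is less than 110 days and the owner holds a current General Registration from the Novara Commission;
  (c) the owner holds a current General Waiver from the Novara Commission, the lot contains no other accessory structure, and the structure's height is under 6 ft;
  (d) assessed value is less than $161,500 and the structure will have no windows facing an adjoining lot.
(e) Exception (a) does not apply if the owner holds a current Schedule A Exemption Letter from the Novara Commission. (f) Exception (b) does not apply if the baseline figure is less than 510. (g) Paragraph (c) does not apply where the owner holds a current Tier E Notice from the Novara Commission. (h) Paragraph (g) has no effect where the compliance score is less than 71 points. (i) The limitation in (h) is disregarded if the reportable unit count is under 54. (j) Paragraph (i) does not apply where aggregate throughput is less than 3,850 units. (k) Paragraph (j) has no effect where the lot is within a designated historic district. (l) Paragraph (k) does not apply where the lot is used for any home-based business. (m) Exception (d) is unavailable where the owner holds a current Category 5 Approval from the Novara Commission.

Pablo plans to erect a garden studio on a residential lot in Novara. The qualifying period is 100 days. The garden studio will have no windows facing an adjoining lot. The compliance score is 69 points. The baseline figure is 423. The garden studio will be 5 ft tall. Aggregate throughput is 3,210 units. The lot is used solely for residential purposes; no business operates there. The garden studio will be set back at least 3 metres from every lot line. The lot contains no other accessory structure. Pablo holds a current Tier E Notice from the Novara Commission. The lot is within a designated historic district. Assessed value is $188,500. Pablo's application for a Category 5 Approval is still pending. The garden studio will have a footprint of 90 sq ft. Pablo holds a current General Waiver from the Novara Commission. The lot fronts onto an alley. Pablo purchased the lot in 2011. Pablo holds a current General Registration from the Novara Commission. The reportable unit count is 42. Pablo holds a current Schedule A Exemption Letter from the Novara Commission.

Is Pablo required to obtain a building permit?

Exception (a)'s conditions are all satisfied: the structure's footprint is 90 sq ft, below the 95 sq ft limit; the setback is at least 3 m on every side. Turning to paragraph (e): (e) operates against (a): a current Schedule A Exemption Letter is held. So (a) is unavailable.
Exception (b) is satisfied on its face — the qualifying period is 100 days, less than the 110 days limit; a current General Registration is held. But applying paragraph (f): (f) operates against (b): the baseline figure is 423, less than the 510 limit. (b) is therefore removed.
All of (c)'s requirements are met (a current General Waiver is held; the lot has no other accessory structure; the structure's height is 5 ft, under the 6 ft limit). But: (g) is triggered — a current Tier E Notice is held. (h) is triggered (the compliance score is 69 points, less than the 71 points limit), but yields to (i): (i) operates against (h): the reportable unit count is 42, under the 54 limit. (j) would limit (i) — aggregate throughput is 3,210 units, less than the 3,850 units limit — but (k) sets (j) aside: (k) operates against (j): the lot is in a historic district. (l), which would lift (k), does not operate here — the lot is solely residential. (c) is therefore removed.
Exception (d) requires that assessed value is less than $161,500; but assessed value is $188,500, not less than $161,500, so (d) is unavailable.
None of the exceptions is available; § 59 applies in full.

Yes — Pablo must obtain a building permit.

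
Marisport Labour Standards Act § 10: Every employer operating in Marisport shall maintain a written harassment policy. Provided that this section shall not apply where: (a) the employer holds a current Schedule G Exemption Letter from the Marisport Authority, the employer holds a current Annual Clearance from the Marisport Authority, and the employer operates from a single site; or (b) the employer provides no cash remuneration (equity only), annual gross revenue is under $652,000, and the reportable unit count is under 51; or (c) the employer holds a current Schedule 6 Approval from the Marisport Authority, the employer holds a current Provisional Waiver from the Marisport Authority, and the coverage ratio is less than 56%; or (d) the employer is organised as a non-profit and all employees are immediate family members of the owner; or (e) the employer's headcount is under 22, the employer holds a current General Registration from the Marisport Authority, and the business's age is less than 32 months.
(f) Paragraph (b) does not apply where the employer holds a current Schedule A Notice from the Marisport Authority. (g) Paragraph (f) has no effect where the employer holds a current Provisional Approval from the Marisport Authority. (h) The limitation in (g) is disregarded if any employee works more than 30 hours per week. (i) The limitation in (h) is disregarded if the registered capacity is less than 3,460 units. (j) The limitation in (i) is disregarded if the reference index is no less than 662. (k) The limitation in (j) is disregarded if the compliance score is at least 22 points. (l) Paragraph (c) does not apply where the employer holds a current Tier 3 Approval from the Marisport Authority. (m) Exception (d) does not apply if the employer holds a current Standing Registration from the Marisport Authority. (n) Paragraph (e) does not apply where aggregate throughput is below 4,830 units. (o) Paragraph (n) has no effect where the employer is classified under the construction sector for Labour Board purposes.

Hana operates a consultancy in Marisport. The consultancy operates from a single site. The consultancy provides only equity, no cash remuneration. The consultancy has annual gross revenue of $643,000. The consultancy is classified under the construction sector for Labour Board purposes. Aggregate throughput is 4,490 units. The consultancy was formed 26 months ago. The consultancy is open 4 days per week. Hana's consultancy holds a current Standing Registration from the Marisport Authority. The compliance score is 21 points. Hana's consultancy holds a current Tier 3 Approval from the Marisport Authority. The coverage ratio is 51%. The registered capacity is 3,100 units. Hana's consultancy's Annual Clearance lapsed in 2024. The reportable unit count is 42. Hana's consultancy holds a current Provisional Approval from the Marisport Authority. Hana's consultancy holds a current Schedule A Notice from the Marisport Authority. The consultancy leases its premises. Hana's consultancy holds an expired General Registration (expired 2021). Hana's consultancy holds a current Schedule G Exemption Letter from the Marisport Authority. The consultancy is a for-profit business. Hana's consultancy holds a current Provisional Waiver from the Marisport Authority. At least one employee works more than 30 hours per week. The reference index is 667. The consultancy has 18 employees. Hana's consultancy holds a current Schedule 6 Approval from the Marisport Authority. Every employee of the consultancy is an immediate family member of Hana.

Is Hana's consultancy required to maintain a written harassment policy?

Exception (a) requires that the employer holds a current Annual Clearance from the Marisport Authority; but there is no Annual Clearance in force, so (a) is unavailable.
Exception (b) is satisfied on its face — remuneration is equity-only; annual gross revenue is $643,000, under the $652,000 limit; the reportable unit count is 42, under the 51 limit. But applying paragraphs (f)–(k): (f) operates against (b): a current Schedule A Notice is held. (g) is triggered (a current Provisional Approval is held), but is itself disapplied by (h): (h) operates against (g): at least one employee exceeds 30 hours/week. (i) would limit (h) — the registered capacity is 3,100 units, less than the 3,460 units limit — but (j) sets (i) aside: (j) operates against (i): the reference index is 667, meeting the 662 threshold. (k), which would lift (j), does not operate here — the compliance score is 21 points, short of 22 points. So (b) is unavailable.
Exception (c) is satisfied on its face — a current Schedule 6 Approval is held; a current Provisional Waiver is held; the coverage ratio is 51%, less than the 56% limit. Turning to paragraph (l): (l) is triggered — a current Tier 3 Approval is held. Exception (c) does not apply.
Exception (d) requires that the employer is organised as a non-profit; but the employer is for-profit, so (d) is unavailable.
Exception (e) requires that the employer holds a current General Registration from the Marisport Authority; but the General Registration is not current, so (e) is unavailable.
No exception is made out. Hana's consultancy falls within the general rule.

Yes — Hana's consultancy must maintain a written harassment policy.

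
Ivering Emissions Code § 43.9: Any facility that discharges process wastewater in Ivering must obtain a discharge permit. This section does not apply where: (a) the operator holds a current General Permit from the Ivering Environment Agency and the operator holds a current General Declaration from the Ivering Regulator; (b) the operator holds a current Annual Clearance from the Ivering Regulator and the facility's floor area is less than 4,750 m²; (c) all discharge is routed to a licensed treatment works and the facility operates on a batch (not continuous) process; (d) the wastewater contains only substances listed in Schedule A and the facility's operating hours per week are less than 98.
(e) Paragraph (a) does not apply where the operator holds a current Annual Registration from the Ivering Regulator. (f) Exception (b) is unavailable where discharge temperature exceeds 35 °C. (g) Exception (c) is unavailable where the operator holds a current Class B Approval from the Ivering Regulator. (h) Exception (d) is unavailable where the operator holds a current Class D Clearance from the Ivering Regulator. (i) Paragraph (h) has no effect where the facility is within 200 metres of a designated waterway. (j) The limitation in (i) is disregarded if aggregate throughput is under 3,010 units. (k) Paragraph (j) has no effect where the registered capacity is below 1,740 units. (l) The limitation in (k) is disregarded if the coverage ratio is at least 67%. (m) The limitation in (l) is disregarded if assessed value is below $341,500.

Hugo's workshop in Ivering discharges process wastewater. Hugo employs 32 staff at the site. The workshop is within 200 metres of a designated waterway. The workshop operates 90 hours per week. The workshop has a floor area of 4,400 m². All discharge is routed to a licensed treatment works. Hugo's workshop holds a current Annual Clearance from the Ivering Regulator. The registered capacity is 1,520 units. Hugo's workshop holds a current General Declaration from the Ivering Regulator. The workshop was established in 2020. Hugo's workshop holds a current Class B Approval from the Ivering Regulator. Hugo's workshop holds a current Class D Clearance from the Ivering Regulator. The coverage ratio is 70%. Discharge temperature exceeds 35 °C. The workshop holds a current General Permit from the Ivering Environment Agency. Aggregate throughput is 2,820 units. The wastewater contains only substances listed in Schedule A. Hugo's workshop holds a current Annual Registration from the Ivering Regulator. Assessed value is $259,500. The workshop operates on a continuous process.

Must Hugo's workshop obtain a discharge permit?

No — exception (d) applies; Hugo's workshop is not required to obtain a discharge permit.

Exception (a) is satisfied on its face — a current General Permit is held; a current General Declaration is held. But applying paragraph (e): (e) is engaged — a current Annual Registration is held. Exception (a) does not apply.
Exception (b): a current Annual Clearance is held; the facility's floor area is 4,400 m², less than the 4,750 m² limit — every condition holds. However, paragraph (f) must be considered: (f) is triggered — discharge temperature exceeds 35 °C. (b) is therefore removed.
Exception (c) does not apply: the facility operates on a continuous process.
Exception (d) is satisfied on its face — the wastewater is Schedule-A-only; the facility's operating hours per week are 90, less than the 98 limit. As to paragraphs (h)–(m): (h) is triggered (a current Class D Clearance is held), but yields to (i): (i) operates against (h): the workshop is within 200 m of a designated waterway. (j) would limit (i) — aggregate throughput is 2,820 units, under the 3,010 units limit — but (k) sets (j) aside: (k) operates against (j): the registered capacity is 1,520 units, below the 1,740 units limit. (l) would limit (k) — the coverage ratio is 70%, meeting the 67% threshold — but (m) sets (l) aside: (m) operates against (l): assessed value is $259,500, below the $341,500 limit. Exception (d) stands.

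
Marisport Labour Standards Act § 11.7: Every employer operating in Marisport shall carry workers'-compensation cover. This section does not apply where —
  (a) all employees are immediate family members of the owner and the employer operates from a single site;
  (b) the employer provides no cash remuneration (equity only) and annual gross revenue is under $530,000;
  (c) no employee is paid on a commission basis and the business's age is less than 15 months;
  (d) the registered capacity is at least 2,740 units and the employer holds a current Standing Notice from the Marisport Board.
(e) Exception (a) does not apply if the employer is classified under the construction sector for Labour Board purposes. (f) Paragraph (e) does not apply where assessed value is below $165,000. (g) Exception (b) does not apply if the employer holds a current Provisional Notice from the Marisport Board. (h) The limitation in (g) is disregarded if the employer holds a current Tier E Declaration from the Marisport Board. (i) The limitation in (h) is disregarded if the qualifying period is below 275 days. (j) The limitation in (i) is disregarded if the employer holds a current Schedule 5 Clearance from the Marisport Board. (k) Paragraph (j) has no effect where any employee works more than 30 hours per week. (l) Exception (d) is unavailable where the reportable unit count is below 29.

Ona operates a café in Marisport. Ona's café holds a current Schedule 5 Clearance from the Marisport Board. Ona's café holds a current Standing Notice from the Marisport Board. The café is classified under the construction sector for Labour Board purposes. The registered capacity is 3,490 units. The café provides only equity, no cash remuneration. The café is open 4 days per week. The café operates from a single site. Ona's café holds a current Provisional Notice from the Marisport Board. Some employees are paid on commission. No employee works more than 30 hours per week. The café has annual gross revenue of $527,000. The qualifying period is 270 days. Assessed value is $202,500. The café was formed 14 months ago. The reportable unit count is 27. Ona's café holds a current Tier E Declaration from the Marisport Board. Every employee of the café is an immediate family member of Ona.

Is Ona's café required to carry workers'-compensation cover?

Exception (a): every employee is an immediate family member; the employer operates from a single site — every condition holds. But applying paragraphs (e)–(f): (e) operates against (a): the café is classified under the construction sector. (f), which would lift (e), does not operate here — assessed value is $202,500, not below $165,000. Exception (a) does not apply.
Exception (b)'s conditions are all satisfied: remuneration is equity-only; annual gross revenue is $527,000, under the $530,000 limit. Under paragraphs (g)–(k): (g) would limit (b) — a current Provisional Notice is held — but (h) sets (g) aside: (h) is triggered — a current Tier E Declaration is held. (i) applies (the qualifying period is 270 days, below the 275 days limit), but is displaced by (j): (j) operates against (i): a current Schedule 5 Clearance is held. (k), which would lift (j), does not operate here — no employee exceeds 30 hours/week. So (b) applies.
Exception (c) fails — some employees are paid on commission.
Exception (d) is satisfied on its face — the registered capacity is 3,490 units, meeting the 2,740 units threshold; a current Standing Notice is held. But: (l) is triggered — the reportable unit count is 27, below the 29 limit. Exception (d) does not apply.

No — exception (b) applies; Ona's café is not required to carry workers'-compensation cover.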